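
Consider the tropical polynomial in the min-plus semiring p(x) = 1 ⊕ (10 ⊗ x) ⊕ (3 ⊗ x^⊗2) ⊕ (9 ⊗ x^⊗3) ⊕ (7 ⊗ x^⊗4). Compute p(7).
p(7) = 1

A tropical monomial a ⊗ x^⊗i evaluates to a + i · x. Evaluating each term at x = 7:
  Term 0 contributes 1 + 0 · 7 = 1
  Term 1 contributes 10 + 1 · 7 = 17
  Term 2 contributes 3 + 2 · 7 = 17
  Term 3 contributes 9 + 3 · 7 = 30
  Term 4 contributes 7 + 4 · 7 = 35
p(7) = ⊕ of these = min[1, 17, 17, 30, 35] = 1.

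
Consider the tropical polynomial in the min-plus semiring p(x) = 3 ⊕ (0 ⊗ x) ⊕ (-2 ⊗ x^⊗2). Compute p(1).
p(1) = 0

A tropical monomial a ⊗ x^⊗i evaluates to a + i · x. Evaluating each term at x = 1:
  Term 0 contributes 3 + 0 · 1 = 3
  Term 1 contributes 0 + 1 · 1 = 1
  Term 2 contributes -2 + 2 · 1 = 0
p(1) = ⊕ of these = min[3, 1, 0] = 0.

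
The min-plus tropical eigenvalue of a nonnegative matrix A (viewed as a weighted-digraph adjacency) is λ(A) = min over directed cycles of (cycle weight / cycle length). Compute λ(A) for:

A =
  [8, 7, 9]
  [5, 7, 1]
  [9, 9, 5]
λ(A) = 5

Enumerate directed cycles and compute their means (weight / length). Sample:
  cycle 0 → 0: weight = 8, length = 1, mean = 8/1 ≈ 8.000
  cycle 1 → 1: weight = 7, length = 1, mean = 7/1 ≈ 7.000
  cycle 2 → 2: weight = 5, length = 1, mean = 5/1 ≈ 5.000
  cycle 0 → 1 → 0: weight = 12, length = 2, mean = 12/2 ≈ 6.000
  cycle 0 → 2 → 0: weight = 18, length = 2, mean = 18/2 ≈ 9.000
  cycle 1 → 0 → 1: weight = 12, length = 2, mean = 12/2 ≈ 6.000
Minimum mean = 5.000, attained e.g. along the cycle 2 → 2 with weight 5 and length 1. So λ(A) = 5/1 = 5.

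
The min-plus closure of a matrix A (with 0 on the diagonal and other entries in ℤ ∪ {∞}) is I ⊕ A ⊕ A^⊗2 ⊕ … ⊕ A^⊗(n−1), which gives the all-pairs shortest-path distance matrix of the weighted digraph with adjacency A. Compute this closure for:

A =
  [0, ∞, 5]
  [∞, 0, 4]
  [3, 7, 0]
Closure =
  [0, 12, 5]
  [7, 0, 4]
  [3, 7, 0]

This is the Floyd-Warshall all-pairs shortest-path computation. For each intermediate vertex k = 0, 1, …, 2, update dist[i][j] ← min(dist[i][j], dist[i][k] + dist[k][j]). The final matrix gives, for each (i, j), the minimum total weight of any directed path from i to j (possibly empty when i = j).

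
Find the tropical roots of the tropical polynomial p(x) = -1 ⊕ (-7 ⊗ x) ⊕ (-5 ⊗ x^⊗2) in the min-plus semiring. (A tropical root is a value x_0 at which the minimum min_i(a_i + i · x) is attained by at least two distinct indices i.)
Roots: {-2, 6}

Each tropical root is a break point of the lower envelope of the lines y = a_i + i · x (there are 3 lines, with slopes 0, 1, ..., 2). Only the lines that attain the minimum somewhere contribute to roots; other lines are dominated. Here the surviving (envelope) indices are i = 2, i = 1, i = 0.
Intersections between consecutive envelope lines give the roots: for adjacent envelope indices i < j the intersection is x = (a_i − a_j) / (j − i). Reading off the sorted break points: {-2, 6}.
Verification: at each break x_0, at least two indices attain the minimum of min_i(a_i + i · x_0).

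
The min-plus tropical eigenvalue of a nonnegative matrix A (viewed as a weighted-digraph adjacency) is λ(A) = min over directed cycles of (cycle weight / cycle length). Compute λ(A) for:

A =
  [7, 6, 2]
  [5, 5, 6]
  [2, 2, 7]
λ(A) = 2

Enumerate directed cycles and compute their means (weight / length). Sample:
  cycle 0 → 0: weight = 7, length = 1, mean = 7/1 ≈ 7.000
  cycle 1 → 1: weight = 5, length = 1, mean = 5/1 ≈ 5.000
  cycle 2 → 2: weight = 7, length = 1, mean = 7/1 ≈ 7.000
  cycle 0 → 1 → 0: weight = 11, length = 2, mean = 11/2 ≈ 5.500
  cycle 0 → 2 → 0: weight = 4, length = 2, mean = 4/2 ≈ 2.000
  cycle 1 → 0 → 1: weight = 11, length = 2, mean = 11/2 ≈ 5.500
Minimum mean = 2.000, attained e.g. along the cycle 0 → 2 → 0 with weight 4 and length 2. So λ(A) = 4/2 = 2.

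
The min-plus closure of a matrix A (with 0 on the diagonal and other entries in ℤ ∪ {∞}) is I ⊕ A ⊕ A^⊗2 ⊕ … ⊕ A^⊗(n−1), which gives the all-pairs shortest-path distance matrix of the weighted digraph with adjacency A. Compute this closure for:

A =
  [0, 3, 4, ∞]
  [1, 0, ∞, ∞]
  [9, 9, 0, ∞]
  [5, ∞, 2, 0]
Closure =
  [0, 3, 4, ∞]
  [1, 0, 5, ∞]
  [9, 9, 0, ∞]
  [5, 8, 2, 0]

This is the Floyd-Warshall all-pairs shortest-path computation. For each intermediate vertex k = 0, 1, …, 3, update dist[i][j] ← min(dist[i][j], dist[i][k] + dist[k][j]). The final matrix gives, for each (i, j), the minimum total weight of any directed path from i to j (possibly empty when i = j).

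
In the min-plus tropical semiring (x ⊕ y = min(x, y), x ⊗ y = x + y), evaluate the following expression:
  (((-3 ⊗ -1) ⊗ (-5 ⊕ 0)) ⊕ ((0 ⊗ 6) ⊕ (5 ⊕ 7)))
(((-3 ⊗ -1) ⊗ (-5 ⊕ 0)) ⊕ ((0 ⊗ 6) ⊕ (5 ⊕ 7))) = -9

Expand innermost to outermost. Recall ⊕ takes the minimum of its arguments and ⊗ takes their sum. Working out the expression (((-3 ⊗ -1) ⊗ (-5 ⊕ 0)) ⊕ ((0 ⊗ 6) ⊕ (5 ⊕ 7))) gives -9.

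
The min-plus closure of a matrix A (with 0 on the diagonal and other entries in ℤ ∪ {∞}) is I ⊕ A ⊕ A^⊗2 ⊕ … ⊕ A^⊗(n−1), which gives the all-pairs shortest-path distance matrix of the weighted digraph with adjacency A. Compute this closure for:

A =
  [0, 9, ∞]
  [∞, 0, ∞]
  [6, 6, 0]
Closure =
  [0, 9, ∞]
  [∞, 0, ∞]
  [6, 6, 0]

This is the Floyd-Warshall all-pairs shortest-path computation. For each intermediate vertex k = 0, 1, …, 2, update dist[i][j] ← min(dist[i][j], dist[i][k] + dist[k][j]). The final matrix gives, for each (i, j), the minimum total weight of any directed path from i to j (possibly empty when i = j).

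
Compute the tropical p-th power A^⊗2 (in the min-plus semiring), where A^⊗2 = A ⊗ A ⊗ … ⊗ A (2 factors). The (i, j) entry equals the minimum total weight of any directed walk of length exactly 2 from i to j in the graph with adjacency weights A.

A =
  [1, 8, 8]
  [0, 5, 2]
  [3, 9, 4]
A^⊗2 =
  [2, 9, 9]
  [1, 8, 6]
  [4, 11, 8]

Each entry (A^⊗2)_ij equals the minimum over all length-2 walks i = v_0 → v_1 → … → v_2 = j of Σ_t A[v_t][v_{t+1}]. For example, for (i, j) = (0, 2) we minimise over 3 possible intermediate vertex sequences; the minimum is 9, attained along the walk 0 → 0 → 2.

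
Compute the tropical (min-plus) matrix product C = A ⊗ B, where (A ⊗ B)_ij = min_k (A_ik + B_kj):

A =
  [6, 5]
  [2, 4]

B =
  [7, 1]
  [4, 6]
A ⊗ B =
  [9, 7]
  [8, 3]

Apply the min-plus product entry-by-entry:
  C[0][0] = min over k of (A[0][0] + B[0][0] = 6 + 7 = 13, A[0][1] + B[1][0] = 5 + 4 = 9) = 9 (attained at k = 1)
  C[0][1] = min over k of (A[0][0] + B[0][1] = 6 + 1 = 7, A[0][1] + B[1][1] = 5 + 6 = 11) = 7 (attained at k = 0)
  C[1][0] = min over k of (A[1][0] + B[0][0] = 2 + 7 = 9, A[1][1] + B[1][0] = 4 + 4 = 8) = 8 (attained at k = 1)
  C[1][1] = min over k of (A[1][0] + B[0][1] = 2 + 1 = 3, A[1][1] + B[1][1] = 4 + 6 = 10) = 3 (attained at k = 0)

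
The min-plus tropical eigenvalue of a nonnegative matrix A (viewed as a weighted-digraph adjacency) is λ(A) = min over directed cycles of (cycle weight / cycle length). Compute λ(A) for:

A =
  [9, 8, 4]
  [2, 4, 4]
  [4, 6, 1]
λ(A) = 1

Enumerate directed cycles and compute their means (weight / length). Sample:
  cycle 0 → 0: weight = 9, length = 1, mean = 9/1 ≈ 9.000
  cycle 1 → 1: weight = 4, length = 1, mean = 4/1 ≈ 4.000
  cycle 2 → 2: weight = 1, length = 1, mean = 1/1 ≈ 1.000
  cycle 0 → 1 → 0: weight = 10, length = 2, mean = 10/2 ≈ 5.000
  cycle 0 → 2 → 0: weight = 8, length = 2, mean = 8/2 ≈ 4.000
  cycle 1 → 0 → 1: weight = 10, length = 2, mean = 10/2 ≈ 5.000
Minimum mean = 1.000, attained e.g. along the cycle 2 → 2 with weight 1 and length 1. So λ(A) = 1/1 = 1.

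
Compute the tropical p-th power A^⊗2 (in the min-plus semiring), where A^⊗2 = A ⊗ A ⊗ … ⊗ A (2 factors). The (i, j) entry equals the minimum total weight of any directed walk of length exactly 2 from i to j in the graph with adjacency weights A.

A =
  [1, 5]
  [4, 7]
A^⊗2 =
  [2, 6]
  [5, 9]

Each entry (A^⊗2)_ij equals the minimum over all length-2 walks i = v_0 → v_1 → … → v_2 = j of Σ_t A[v_t][v_{t+1}]. For example, for (i, j) = (0, 1) we minimise over 2 possible intermediate vertex sequences; the minimum is 6, attained along the walk 0 → 0 → 1.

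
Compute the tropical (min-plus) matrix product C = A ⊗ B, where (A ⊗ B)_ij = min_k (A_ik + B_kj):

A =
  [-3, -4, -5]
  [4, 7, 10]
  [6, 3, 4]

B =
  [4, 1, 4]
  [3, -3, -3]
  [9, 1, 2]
A ⊗ B =
  [-1, -7, -7]
  [8, 4, 4]
  [6, 0, 0]

Apply the min-plus product entry-by-entry:
  C[0][0] = min over k of (A[0][0] + B[0][0] = -3 + 4 = 1, A[0][1] + B[1][0] = -4 + 3 = -1, A[0][2] + B[2][0] = -5 + 9 = 4) = -1 (attained at k = 1)
  C[0][1] = min over k of (A[0][0] + B[0][1] = -3 + 1 = -2, A[0][1] + B[1][1] = -4 + -3 = -7, A[0][2] + B[2][1] = -5 + 1 = -4) = -7 (attained at k = 1)
  C[0][2] = min over k of (A[0][0] + B[0][2] = -3 + 4 = 1, A[0][1] + B[1][2] = -4 + -3 = -7, A[0][2] + B[2][2] = -5 + 2 = -3) = -7 (attained at k = 1)
  C[1][0] = min over k of (A[1][0] + B[0][0] = 4 + 4 = 8, A[1][1] + B[1][0] = 7 + 3 = 10, A[1][2] + B[2][0] = 10 + 9 = 19) = 8 (attained at k = 0)
  C[1][1] = min over k of (A[1][0] + B[0][1] = 4 + 1 = 5, A[1][1] + B[1][1] = 7 + -3 = 4, A[1][2] + B[2][1] = 10 + 1 = 11) = 4 (attained at k = 1)
  C[1][2] = min over k of (A[1][0] + B[0][2] = 4 + 4 = 8, A[1][1] + B[1][2] = 7 + -3 = 4, A[1][2] + B[2][2] = 10 + 2 = 12) = 4 (attained at k = 1)
  C[2][0] = min over k of (A[2][0] + B[0][0] = 6 + 4 = 10, A[2][1] + B[1][0] = 3 + 3 = 6, A[2][2] + B[2][0] = 4 + 9 = 13) = 6 (attained at k = 1)
  C[2][1] = min over k of (A[2][0] + B[0][1] = 6 + 1 = 7, A[2][1] + B[1][1] = 3 + -3 = 0, A[2][2] + B[2][1] = 4 + 1 = 5) = 0 (attained at k = 1)
  C[2][2] = min over k of (A[2][0] + B[0][2] = 6 + 4 = 10, A[2][1] + B[1][2] = 3 + -3 = 0, A[2][2] + B[2][2] = 4 + 2 = 6) = 0 (attained at k = 1)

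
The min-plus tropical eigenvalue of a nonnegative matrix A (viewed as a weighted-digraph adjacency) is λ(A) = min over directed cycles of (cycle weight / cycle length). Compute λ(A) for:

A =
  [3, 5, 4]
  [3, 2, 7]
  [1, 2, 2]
λ(A) = 2

Enumerate directed cycles and compute their means (weight / length). Sample:
  cycle 0 → 0: weight = 3, length = 1, mean = 3/1 ≈ 3.000
  cycle 1 → 1: weight = 2, length = 1, mean = 2/1 ≈ 2.000
  cycle 2 → 2: weight = 2, length = 1, mean = 2/1 ≈ 2.000
  cycle 0 → 1 → 0: weight = 8, length = 2, mean = 8/2 ≈ 4.000
  cycle 0 → 2 → 0: weight = 5, length = 2, mean = 5/2 ≈ 2.500
  cycle 1 → 0 → 1: weight = 8, length = 2, mean = 8/2 ≈ 4.000
Minimum mean = 2.000, attained e.g. along the cycle 1 → 1 with weight 2 and length 1. So λ(A) = 2/1 = 2.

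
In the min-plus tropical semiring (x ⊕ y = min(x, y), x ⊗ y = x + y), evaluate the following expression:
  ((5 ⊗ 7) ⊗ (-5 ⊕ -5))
((5 ⊗ 7) ⊗ (-5 ⊕ -5)) = 7

Expand innermost to outermost. Recall ⊕ takes the minimum of its arguments and ⊗ takes their sum. Working out the expression ((5 ⊗ 7) ⊗ (-5 ⊕ -5)) gives 7.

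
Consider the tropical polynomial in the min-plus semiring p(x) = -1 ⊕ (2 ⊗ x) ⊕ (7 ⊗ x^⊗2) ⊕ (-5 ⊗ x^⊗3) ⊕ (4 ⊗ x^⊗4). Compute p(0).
p(0) = -5

A tropical monomial a ⊗ x^⊗i evaluates to a + i · x. Evaluating each term at x = 0:
  Term 0 contributes -1 + 0 · 0 = -1
  Term 1 contributes 2 + 1 · 0 = 2
  Term 2 contributes 7 + 2 · 0 = 7
  Term 3 contributes -5 + 3 · 0 = -5
  Term 4 contributes 4 + 4 · 0 = 4
p(0) = ⊕ of these = min[-1, 2, 7, -5, 4] = -5.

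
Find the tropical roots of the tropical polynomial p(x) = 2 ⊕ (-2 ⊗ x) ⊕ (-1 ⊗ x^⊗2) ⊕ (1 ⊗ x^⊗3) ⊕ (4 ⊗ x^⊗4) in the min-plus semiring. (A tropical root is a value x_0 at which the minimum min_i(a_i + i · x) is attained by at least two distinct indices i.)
Roots: {-3, -2, -1, 4}

Each tropical root is a break point of the lower envelope of the lines y = a_i + i · x (there are 5 lines, with slopes 0, 1, ..., 4). Only the lines that attain the minimum somewhere contribute to roots; other lines are dominated. Here the surviving (envelope) indices are i = 4, i = 3, i = 2, i = 1, i = 0.
Intersections between consecutive envelope lines give the roots: for adjacent envelope indices i < j the intersection is x = (a_i − a_j) / (j − i). Reading off the sorted break points: {-3, -2, -1, 4}.
Verification: at each break x_0, at least two indices attain the minimum of min_i(a_i + i · x_0).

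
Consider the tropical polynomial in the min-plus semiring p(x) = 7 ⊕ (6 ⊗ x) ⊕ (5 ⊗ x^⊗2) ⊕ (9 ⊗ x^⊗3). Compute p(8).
p(8) = 7

A tropical monomial a ⊗ x^⊗i evaluates to a + i · x. Evaluating each term at x = 8:
  Term 0 contributes 7 + 0 · 8 = 7
  Term 1 contributes 6 + 1 · 8 = 14
  Term 2 contributes 5 + 2 · 8 = 21
  Term 3 contributes 9 + 3 · 8 = 33
p(8) = ⊕ of these = min[7, 14, 21, 33] = 7.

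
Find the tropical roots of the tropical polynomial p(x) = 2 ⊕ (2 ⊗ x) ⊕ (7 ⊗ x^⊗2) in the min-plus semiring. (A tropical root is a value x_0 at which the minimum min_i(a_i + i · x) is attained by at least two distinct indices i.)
Roots: {-5, 0}

Each tropical root is a break point of the lower envelope of the lines y = a_i + i · x (there are 3 lines, with slopes 0, 1, ..., 2). Only the lines that attain the minimum somewhere contribute to roots; other lines are dominated. Here the surviving (envelope) indices are i = 2, i = 1, i = 0.
Intersections between consecutive envelope lines give the roots: for adjacent envelope indices i < j the intersection is x = (a_i − a_j) / (j − i). Reading off the sorted break points: {-5, 0}.
Verification: at each break x_0, at least two indices attain the minimum of min_i(a_i + i · x_0).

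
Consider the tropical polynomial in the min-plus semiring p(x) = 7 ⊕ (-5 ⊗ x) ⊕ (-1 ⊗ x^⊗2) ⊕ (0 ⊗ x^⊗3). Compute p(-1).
p(-1) = -6

A tropical monomial a ⊗ x^⊗i evaluates to a + i · x. Evaluating each term at x = -1:
  Term 0 contributes 7 + 0 · -1 = 7
  Term 1 contributes -5 + 1 · -1 = -6
  Term 2 contributes -1 + 2 · -1 = -3
  Term 3 contributes 0 + 3 · -1 = -3
p(-1) = ⊕ of these = min[7, -6, -3, -3] = -6.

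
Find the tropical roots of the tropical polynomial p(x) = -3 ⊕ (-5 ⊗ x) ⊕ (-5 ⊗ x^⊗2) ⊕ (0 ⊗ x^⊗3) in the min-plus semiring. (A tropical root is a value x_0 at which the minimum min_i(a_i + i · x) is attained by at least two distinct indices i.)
Roots: {-5, 0, 2}

Each tropical root is a break point of the lower envelope of the lines y = a_i + i · x (there are 4 lines, with slopes 0, 1, ..., 3). Only the lines that attain the minimum somewhere contribute to roots; other lines are dominated. Here the surviving (envelope) indices are i = 3, i = 2, i = 1, i = 0.
Intersections between consecutive envelope lines give the roots: for adjacent envelope indices i < j the intersection is x = (a_i − a_j) / (j − i). Reading off the sorted break points: {-5, 0, 2}.
Verification: at each break x_0, at least two indices attain the minimum of min_i(a_i + i · x_0).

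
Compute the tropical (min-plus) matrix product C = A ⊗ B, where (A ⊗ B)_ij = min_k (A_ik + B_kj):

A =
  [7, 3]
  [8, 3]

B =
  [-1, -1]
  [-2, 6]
A ⊗ B =
  [1, 6]
  [1, 7]

Apply the min-plus product entry-by-entry:
  C[0][0] = min over k of (A[0][0] + B[0][0] = 7 + -1 = 6, A[0][1] + B[1][0] = 3 + -2 = 1) = 1 (attained at k = 1)
  C[0][1] = min over k of (A[0][0] + B[0][1] = 7 + -1 = 6, A[0][1] + B[1][1] = 3 + 6 = 9) = 6 (attained at k = 0)
  C[1][0] = min over k of (A[1][0] + B[0][0] = 8 + -1 = 7, A[1][1] + B[1][0] = 3 + -2 = 1) = 1 (attained at k = 1)
  C[1][1] = min over k of (A[1][0] + B[0][1] = 8 + -1 = 7, A[1][1] + B[1][1] = 3 + 6 = 9) = 7 (attained at k = 0)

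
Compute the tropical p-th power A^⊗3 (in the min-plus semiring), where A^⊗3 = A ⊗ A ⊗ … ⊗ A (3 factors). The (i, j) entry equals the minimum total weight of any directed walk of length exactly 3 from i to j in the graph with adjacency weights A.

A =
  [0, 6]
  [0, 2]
A^⊗3 =
  [0, 6]
  [0, 6]

Each entry (A^⊗3)_ij equals the minimum over all length-3 walks i = v_0 → v_1 → … → v_3 = j of Σ_t A[v_t][v_{t+1}]. For example, for (i, j) = (0, 1) we minimise over 4 possible intermediate vertex sequences; the minimum is 6, attained along the walk 0 → 0 → 0 → 1.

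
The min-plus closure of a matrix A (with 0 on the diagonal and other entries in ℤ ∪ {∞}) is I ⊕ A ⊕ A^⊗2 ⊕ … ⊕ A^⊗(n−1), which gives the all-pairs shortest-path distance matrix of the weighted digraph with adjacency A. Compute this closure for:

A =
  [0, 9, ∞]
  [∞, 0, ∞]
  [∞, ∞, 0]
Closure =
  [0, 9, ∞]
  [∞, 0, ∞]
  [∞, ∞, 0]

This is the Floyd-Warshall all-pairs shortest-path computation. For each intermediate vertex k = 0, 1, …, 2, update dist[i][j] ← min(dist[i][j], dist[i][k] + dist[k][j]). The final matrix gives, for each (i, j), the minimum total weight of any directed path from i to j (possibly empty when i = j).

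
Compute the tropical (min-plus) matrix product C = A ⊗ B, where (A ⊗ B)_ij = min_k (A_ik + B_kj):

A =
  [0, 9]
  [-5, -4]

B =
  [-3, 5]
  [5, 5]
A ⊗ B =
  [-3, 5]
  [-8, 0]

Apply the min-plus product entry-by-entry:
  C[0][0] = min over k of (A[0][0] + B[0][0] = 0 + -3 = -3, A[0][1] + B[1][0] = 9 + 5 = 14) = -3 (attained at k = 0)
  C[0][1] = min over k of (A[0][0] + B[0][1] = 0 + 5 = 5, A[0][1] + B[1][1] = 9 + 5 = 14) = 5 (attained at k = 0)
  C[1][0] = min over k of (A[1][0] + B[0][0] = -5 + -3 = -8, A[1][1] + B[1][0] = -4 + 5 = 1) = -8 (attained at k = 0)
  C[1][1] = min over k of (A[1][0] + B[0][1] = -5 + 5 = 0, A[1][1] + B[1][1] = -4 + 5 = 1) = 0 (attained at k = 0)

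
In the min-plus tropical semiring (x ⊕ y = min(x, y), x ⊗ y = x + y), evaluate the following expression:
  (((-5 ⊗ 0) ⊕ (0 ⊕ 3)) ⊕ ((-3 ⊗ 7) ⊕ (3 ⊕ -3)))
(((-5 ⊗ 0) ⊕ (0 ⊕ 3)) ⊕ ((-3 ⊗ 7) ⊕ (3 ⊕ -3))) = -5

Expand innermost to outermost. Recall ⊕ takes the minimum of its arguments and ⊗ takes their sum. Working out the expression (((-5 ⊗ 0) ⊕ (0 ⊕ 3)) ⊕ ((-3 ⊗ 7) ⊕ (3 ⊕ -3))) gives -5.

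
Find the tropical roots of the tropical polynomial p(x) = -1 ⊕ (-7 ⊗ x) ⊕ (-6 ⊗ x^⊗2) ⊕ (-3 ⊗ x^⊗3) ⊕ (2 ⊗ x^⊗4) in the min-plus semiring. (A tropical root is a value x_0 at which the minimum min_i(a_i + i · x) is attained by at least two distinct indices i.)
Roots: {-5, -3, -1, 6}

Each tropical root is a break point of the lower envelope of the lines y = a_i + i · x (there are 5 lines, with slopes 0, 1, ..., 4). Only the lines that attain the minimum somewhere contribute to roots; other lines are dominated. Here the surviving (envelope) indices are i = 4, i = 3, i = 2, i = 1, i = 0.
Intersections between consecutive envelope lines give the roots: for adjacent envelope indices i < j the intersection is x = (a_i − a_j) / (j − i). Reading off the sorted break points: {-5, -3, -1, 6}.
Verification: at each break x_0, at least two indices attain the minimum of min_i(a_i + i · x_0).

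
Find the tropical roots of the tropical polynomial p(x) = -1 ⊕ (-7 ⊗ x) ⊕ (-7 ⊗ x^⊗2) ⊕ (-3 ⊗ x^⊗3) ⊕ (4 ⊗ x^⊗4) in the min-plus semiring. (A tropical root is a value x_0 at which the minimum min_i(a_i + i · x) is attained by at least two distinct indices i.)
Roots: {-7, -4, 0, 6}

Each tropical root is a break point of the lower envelope of the lines y = a_i + i · x (there are 5 lines, with slopes 0, 1, ..., 4). Only the lines that attain the minimum somewhere contribute to roots; other lines are dominated. Here the surviving (envelope) indices are i = 4, i = 3, i = 2, i = 1, i = 0.
Intersections between consecutive envelope lines give the roots: for adjacent envelope indices i < j the intersection is x = (a_i − a_j) / (j − i). Reading off the sorted break points: {-7, -4, 0, 6}.
Verification: at each break x_0, at least two indices attain the minimum of min_i(a_i + i · x_0).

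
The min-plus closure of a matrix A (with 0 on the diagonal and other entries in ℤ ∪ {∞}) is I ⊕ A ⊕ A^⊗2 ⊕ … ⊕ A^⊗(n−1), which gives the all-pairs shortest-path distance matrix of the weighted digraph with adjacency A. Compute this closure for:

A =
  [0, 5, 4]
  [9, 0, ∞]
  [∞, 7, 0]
Closure =
  [0, 5, 4]
  [9, 0, 13]
  [16, 7, 0]

This is the Floyd-Warshall all-pairs shortest-path computation. For each intermediate vertex k = 0, 1, …, 2, update dist[i][j] ← min(dist[i][j], dist[i][k] + dist[k][j]). The final matrix gives, for each (i, j), the minimum total weight of any directed path from i to j (possibly empty when i = j).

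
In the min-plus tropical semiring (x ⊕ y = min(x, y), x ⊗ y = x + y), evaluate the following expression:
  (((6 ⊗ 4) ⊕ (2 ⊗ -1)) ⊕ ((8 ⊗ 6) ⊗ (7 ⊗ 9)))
(((6 ⊗ 4) ⊕ (2 ⊗ -1)) ⊕ ((8 ⊗ 6) ⊗ (7 ⊗ 9))) = 1

Expand innermost to outermost. Recall ⊕ takes the minimum of its arguments and ⊗ takes their sum. Working out the expression (((6 ⊗ 4) ⊕ (2 ⊗ -1)) ⊕ ((8 ⊗ 6) ⊗ (7 ⊗ 9))) gives 1.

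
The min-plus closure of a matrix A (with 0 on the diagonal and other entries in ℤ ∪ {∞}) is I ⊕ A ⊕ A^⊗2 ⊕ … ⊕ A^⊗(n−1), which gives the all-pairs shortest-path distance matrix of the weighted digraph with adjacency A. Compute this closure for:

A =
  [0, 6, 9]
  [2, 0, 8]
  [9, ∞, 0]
Closure =
  [0, 6, 9]
  [2, 0, 8]
  [9, 15, 0]

This is the Floyd-Warshall all-pairs shortest-path computation. For each intermediate vertex k = 0, 1, …, 2, update dist[i][j] ← min(dist[i][j], dist[i][k] + dist[k][j]). The final matrix gives, for each (i, j), the minimum total weight of any directed path from i to j (possibly empty when i = j).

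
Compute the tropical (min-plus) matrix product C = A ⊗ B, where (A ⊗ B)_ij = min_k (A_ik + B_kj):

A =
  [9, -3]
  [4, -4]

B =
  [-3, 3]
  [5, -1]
A ⊗ B =
  [2, -4]
  [1, -5]

Apply the min-plus product entry-by-entry:
  C[0][0] = min over k of (A[0][0] + B[0][0] = 9 + -3 = 6, A[0][1] + B[1][0] = -3 + 5 = 2) = 2 (attained at k = 1)
  C[0][1] = min over k of (A[0][0] + B[0][1] = 9 + 3 = 12, A[0][1] + B[1][1] = -3 + -1 = -4) = -4 (attained at k = 1)
  C[1][0] = min over k of (A[1][0] + B[0][0] = 4 + -3 = 1, A[1][1] + B[1][0] = -4 + 5 = 1) = 1 (attained at k = 0)
  C[1][1] = min over k of (A[1][0] + B[0][1] = 4 + 3 = 7, A[1][1] + B[1][1] = -4 + -1 = -5) = -5 (attained at k = 1)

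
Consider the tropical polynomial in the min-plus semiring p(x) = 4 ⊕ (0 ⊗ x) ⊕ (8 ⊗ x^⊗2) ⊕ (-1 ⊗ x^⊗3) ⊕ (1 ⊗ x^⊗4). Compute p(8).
p(8) = 4

A tropical monomial a ⊗ x^⊗i evaluates to a + i · x. Evaluating each term at x = 8:
  Term 0 contributes 4 + 0 · 8 = 4
  Term 1 contributes 0 + 1 · 8 = 8
  Term 2 contributes 8 + 2 · 8 = 24
  Term 3 contributes -1 + 3 · 8 = 23
  Term 4 contributes 1 + 4 · 8 = 33
p(8) = ⊕ of these = min[4, 8, 24, 23, 33] = 4.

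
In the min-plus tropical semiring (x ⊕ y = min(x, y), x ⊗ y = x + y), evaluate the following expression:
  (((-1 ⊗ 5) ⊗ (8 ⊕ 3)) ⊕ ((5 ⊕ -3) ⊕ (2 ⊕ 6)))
(((-1 ⊗ 5) ⊗ (8 ⊕ 3)) ⊕ ((5 ⊕ -3) ⊕ (2 ⊕ 6))) = -3

Expand innermost to outermost. Recall ⊕ takes the minimum of its arguments and ⊗ takes their sum. Working out the expression (((-1 ⊗ 5) ⊗ (8 ⊕ 3)) ⊕ ((5 ⊕ -3) ⊕ (2 ⊕ 6))) gives -3.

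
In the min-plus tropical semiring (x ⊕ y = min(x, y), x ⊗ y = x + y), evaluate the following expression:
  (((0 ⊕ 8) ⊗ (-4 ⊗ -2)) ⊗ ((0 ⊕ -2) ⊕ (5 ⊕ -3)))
(((0 ⊕ 8) ⊗ (-4 ⊗ -2)) ⊗ ((0 ⊕ -2) ⊕ (5 ⊕ -3))) = -9

Expand innermost to outermost. Recall ⊕ takes the minimum of its arguments and ⊗ takes their sum. Working out the expression (((0 ⊕ 8) ⊗ (-4 ⊗ -2)) ⊗ ((0 ⊕ -2) ⊕ (5 ⊕ -3))) gives -9.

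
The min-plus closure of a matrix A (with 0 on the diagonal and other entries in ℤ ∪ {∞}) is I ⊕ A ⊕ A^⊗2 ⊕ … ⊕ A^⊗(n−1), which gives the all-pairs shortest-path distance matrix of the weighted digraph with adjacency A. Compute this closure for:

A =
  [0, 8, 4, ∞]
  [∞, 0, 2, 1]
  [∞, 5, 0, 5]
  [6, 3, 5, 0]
Closure =
  [0, 8, 4, 9]
  [7, 0, 2, 1]
  [11, 5, 0, 5]
  [6, 3, 5, 0]

This is the Floyd-Warshall all-pairs shortest-path computation. For each intermediate vertex k = 0, 1, …, 3, update dist[i][j] ← min(dist[i][j], dist[i][k] + dist[k][j]). The final matrix gives, for each (i, j), the minimum total weight of any directed path from i to j (possibly empty when i = j).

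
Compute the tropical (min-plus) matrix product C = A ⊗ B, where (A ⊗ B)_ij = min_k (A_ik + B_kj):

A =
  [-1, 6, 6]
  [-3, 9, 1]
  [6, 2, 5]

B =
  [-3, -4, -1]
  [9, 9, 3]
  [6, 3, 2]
A ⊗ B =
  [-4, -5, -2]
  [-6, -7, -4]
  [3, 2, 5]

Apply the min-plus product entry-by-entry:
  C[0][0] = min over k of (A[0][0] + B[0][0] = -1 + -3 = -4, A[0][1] + B[1][0] = 6 + 9 = 15, A[0][2] + B[2][0] = 6 + 6 = 12) = -4 (attained at k = 0)
  C[0][1] = min over k of (A[0][0] + B[0][1] = -1 + -4 = -5, A[0][1] + B[1][1] = 6 + 9 = 15, A[0][2] + B[2][1] = 6 + 3 = 9) = -5 (attained at k = 0)
  C[0][2] = min over k of (A[0][0] + B[0][2] = -1 + -1 = -2, A[0][1] + B[1][2] = 6 + 3 = 9, A[0][2] + B[2][2] = 6 + 2 = 8) = -2 (attained at k = 0)
  C[1][0] = min over k of (A[1][0] + B[0][0] = -3 + -3 = -6, A[1][1] + B[1][0] = 9 + 9 = 18, A[1][2] + B[2][0] = 1 + 6 = 7) = -6 (attained at k = 0)
  C[1][1] = min over k of (A[1][0] + B[0][1] = -3 + -4 = -7, A[1][1] + B[1][1] = 9 + 9 = 18, A[1][2] + B[2][1] = 1 + 3 = 4) = -7 (attained at k = 0)
  C[1][2] = min over k of (A[1][0] + B[0][2] = -3 + -1 = -4, A[1][1] + B[1][2] = 9 + 3 = 12, A[1][2] + B[2][2] = 1 + 2 = 3) = -4 (attained at k = 0)
  C[2][0] = min over k of (A[2][0] + B[0][0] = 6 + -3 = 3, A[2][1] + B[1][0] = 2 + 9 = 11, A[2][2] + B[2][0] = 5 + 6 = 11) = 3 (attained at k = 0)
  C[2][1] = min over k of (A[2][0] + B[0][1] = 6 + -4 = 2, A[2][1] + B[1][1] = 2 + 9 = 11, A[2][2] + B[2][1] = 5 + 3 = 8) = 2 (attained at k = 0)
  C[2][2] = min over k of (A[2][0] + B[0][2] = 6 + -1 = 5, A[2][1] + B[1][2] = 2 + 3 = 5, A[2][2] + B[2][2] = 5 + 2 = 7) = 5 (attained at k = 0)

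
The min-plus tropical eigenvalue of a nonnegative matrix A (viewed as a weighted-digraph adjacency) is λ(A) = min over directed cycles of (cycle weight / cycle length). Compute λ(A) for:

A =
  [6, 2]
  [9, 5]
λ(A) = 5

Enumerate directed cycles and compute their means (weight / length). Sample:
  cycle 0 → 0: weight = 6, length = 1, mean = 6/1 ≈ 6.000
  cycle 1 → 1: weight = 5, length = 1, mean = 5/1 ≈ 5.000
  cycle 0 → 1 → 0: weight = 11, length = 2, mean = 11/2 ≈ 5.500
  cycle 1 → 0 → 1: weight = 11, length = 2, mean = 11/2 ≈ 5.500
Minimum mean = 5.000, attained e.g. along the cycle 1 → 1 with weight 5 and length 1. So λ(A) = 5/1 = 5.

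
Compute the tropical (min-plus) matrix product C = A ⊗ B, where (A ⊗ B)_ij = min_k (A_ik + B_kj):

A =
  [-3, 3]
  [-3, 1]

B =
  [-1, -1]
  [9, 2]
A ⊗ B =
  [-4, -4]
  [-4, -4]

Apply the min-plus product entry-by-entry:
  C[0][0] = min over k of (A[0][0] + B[0][0] = -3 + -1 = -4, A[0][1] + B[1][0] = 3 + 9 = 12) = -4 (attained at k = 0)
  C[0][1] = min over k of (A[0][0] + B[0][1] = -3 + -1 = -4, A[0][1] + B[1][1] = 3 + 2 = 5) = -4 (attained at k = 0)
  C[1][0] = min over k of (A[1][0] + B[0][0] = -3 + -1 = -4, A[1][1] + B[1][0] = 1 + 9 = 10) = -4 (attained at k = 0)
  C[1][1] = min over k of (A[1][0] + B[0][1] = -3 + -1 = -4, A[1][1] + B[1][1] = 1 + 2 = 3) = -4 (attained at k = 0)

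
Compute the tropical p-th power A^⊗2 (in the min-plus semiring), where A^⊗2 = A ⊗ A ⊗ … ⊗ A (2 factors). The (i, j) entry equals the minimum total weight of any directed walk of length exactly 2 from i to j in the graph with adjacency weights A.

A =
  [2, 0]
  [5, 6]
A^⊗2 =
  [4, 2]
  [7, 5]

Each entry (A^⊗2)_ij equals the minimum over all length-2 walks i = v_0 → v_1 → … → v_2 = j of Σ_t A[v_t][v_{t+1}]. For example, for (i, j) = (0, 1) we minimise over 2 possible intermediate vertex sequences; the minimum is 2, attained along the walk 0 → 0 → 1.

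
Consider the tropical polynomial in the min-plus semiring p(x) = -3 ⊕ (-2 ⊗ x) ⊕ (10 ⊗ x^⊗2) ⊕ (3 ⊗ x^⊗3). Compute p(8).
p(8) = -3

A tropical monomial a ⊗ x^⊗i evaluates to a + i · x. Evaluating each term at x = 8:
  Term 0 contributes -3 + 0 · 8 = -3
  Term 1 contributes -2 + 1 · 8 = 6
  Term 2 contributes 10 + 2 · 8 = 26
  Term 3 contributes 3 + 3 · 8 = 27
p(8) = ⊕ of these = min[-3, 6, 26, 27] = -3.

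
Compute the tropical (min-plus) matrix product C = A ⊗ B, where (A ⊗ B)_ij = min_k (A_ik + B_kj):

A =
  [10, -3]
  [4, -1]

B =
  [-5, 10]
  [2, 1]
A ⊗ B =
  [-1, -2]
  [-1, 0]

Apply the min-plus product entry-by-entry:
  C[0][0] = min over k of (A[0][0] + B[0][0] = 10 + -5 = 5, A[0][1] + B[1][0] = -3 + 2 = -1) = -1 (attained at k = 1)
  C[0][1] = min over k of (A[0][0] + B[0][1] = 10 + 10 = 20, A[0][1] + B[1][1] = -3 + 1 = -2) = -2 (attained at k = 1)
  C[1][0] = min over k of (A[1][0] + B[0][0] = 4 + -5 = -1, A[1][1] + B[1][0] = -1 + 2 = 1) = -1 (attained at k = 0)
  C[1][1] = min over k of (A[1][0] + B[0][1] = 4 + 10 = 14, A[1][1] + B[1][1] = -1 + 1 = 0) = 0 (attained at k = 1)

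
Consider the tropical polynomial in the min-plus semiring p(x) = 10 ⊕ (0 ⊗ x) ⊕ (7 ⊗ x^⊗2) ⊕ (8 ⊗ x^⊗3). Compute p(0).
p(0) = 0

A tropical monomial a ⊗ x^⊗i evaluates to a + i · x. Evaluating each term at x = 0:
  Term 0 contributes 10 + 0 · 0 = 10
  Term 1 contributes 0 + 1 · 0 = 0
  Term 2 contributes 7 + 2 · 0 = 7
  Term 3 contributes 8 + 3 · 0 = 8
p(0) = ⊕ of these = min[10, 0, 7, 8] = 0.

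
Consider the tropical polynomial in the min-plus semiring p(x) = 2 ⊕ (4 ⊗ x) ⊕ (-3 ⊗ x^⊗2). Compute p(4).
p(4) = 2

A tropical monomial a ⊗ x^⊗i evaluates to a + i · x. Evaluating each term at x = 4:
  Term 0 contributes 2 + 0 · 4 = 2
  Term 1 contributes 4 + 1 · 4 = 8
  Term 2 contributes -3 + 2 · 4 = 5
p(4) = ⊕ of these = min[2, 8, 5] = 2.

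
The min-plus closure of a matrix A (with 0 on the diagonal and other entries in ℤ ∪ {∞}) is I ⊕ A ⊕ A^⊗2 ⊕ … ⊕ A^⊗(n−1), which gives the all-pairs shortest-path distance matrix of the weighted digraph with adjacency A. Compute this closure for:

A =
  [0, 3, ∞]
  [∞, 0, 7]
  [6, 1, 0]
Closure =
  [0, 3, 10]
  [13, 0, 7]
  [6, 1, 0]

This is the Floyd-Warshall all-pairs shortest-path computation. For each intermediate vertex k = 0, 1, …, 2, update dist[i][j] ← min(dist[i][j], dist[i][k] + dist[k][j]). The final matrix gives, for each (i, j), the minimum total weight of any directed path from i to j (possibly empty when i = j).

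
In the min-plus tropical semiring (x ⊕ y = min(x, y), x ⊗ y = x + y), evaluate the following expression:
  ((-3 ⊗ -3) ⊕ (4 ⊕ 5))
((-3 ⊗ -3) ⊕ (4 ⊕ 5)) = -6

Expand innermost to outermost. Recall ⊕ takes the minimum of its arguments and ⊗ takes their sum. Working out the expression ((-3 ⊗ -3) ⊕ (4 ⊕ 5)) gives -6.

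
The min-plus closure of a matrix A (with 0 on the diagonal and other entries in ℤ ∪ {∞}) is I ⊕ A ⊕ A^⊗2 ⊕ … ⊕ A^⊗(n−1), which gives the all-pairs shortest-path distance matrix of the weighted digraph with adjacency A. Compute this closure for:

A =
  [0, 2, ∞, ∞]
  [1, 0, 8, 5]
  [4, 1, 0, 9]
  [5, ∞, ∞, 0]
Closure =
  [0, 2, 10, 7]
  [1, 0, 8, 5]
  [2, 1, 0, 6]
  [5, 7, 15, 0]

This is the Floyd-Warshall all-pairs shortest-path computation. For each intermediate vertex k = 0, 1, …, 3, update dist[i][j] ← min(dist[i][j], dist[i][k] + dist[k][j]). The final matrix gives, for each (i, j), the minimum total weight of any directed path from i to j (possibly empty when i = j).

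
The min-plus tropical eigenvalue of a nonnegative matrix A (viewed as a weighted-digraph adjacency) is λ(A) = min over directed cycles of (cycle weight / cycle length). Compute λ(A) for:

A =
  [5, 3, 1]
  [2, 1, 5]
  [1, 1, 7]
λ(A) = 1

Enumerate directed cycles and compute their means (weight / length). Sample:
  cycle 0 → 0: weight = 5, length = 1, mean = 5/1 ≈ 5.000
  cycle 1 → 1: weight = 1, length = 1, mean = 1/1 ≈ 1.000
  cycle 2 → 2: weight = 7, length = 1, mean = 7/1 ≈ 7.000
  cycle 0 → 1 → 0: weight = 5, length = 2, mean = 5/2 ≈ 2.500
  cycle 0 → 2 → 0: weight = 2, length = 2, mean = 2/2 ≈ 1.000
  cycle 1 → 0 → 1: weight = 5, length = 2, mean = 5/2 ≈ 2.500
Minimum mean = 1.000, attained e.g. along the cycle 1 → 1 with weight 1 and length 1. So λ(A) = 1/1 = 1.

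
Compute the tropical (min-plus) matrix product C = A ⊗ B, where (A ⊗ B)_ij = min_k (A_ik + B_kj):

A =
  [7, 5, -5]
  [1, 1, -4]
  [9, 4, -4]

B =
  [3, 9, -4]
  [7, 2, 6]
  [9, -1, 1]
A ⊗ B =
  [4, -6, -4]
  [4, -5, -3]
  [5, -5, -3]

Apply the min-plus product entry-by-entry:
  C[0][0] = min over k of (A[0][0] + B[0][0] = 7 + 3 = 10, A[0][1] + B[1][0] = 5 + 7 = 12, A[0][2] + B[2][0] = -5 + 9 = 4) = 4 (attained at k = 2)
  C[0][1] = min over k of (A[0][0] + B[0][1] = 7 + 9 = 16, A[0][1] + B[1][1] = 5 + 2 = 7, A[0][2] + B[2][1] = -5 + -1 = -6) = -6 (attained at k = 2)
  C[0][2] = min over k of (A[0][0] + B[0][2] = 7 + -4 = 3, A[0][1] + B[1][2] = 5 + 6 = 11, A[0][2] + B[2][2] = -5 + 1 = -4) = -4 (attained at k = 2)
  C[1][0] = min over k of (A[1][0] + B[0][0] = 1 + 3 = 4, A[1][1] + B[1][0] = 1 + 7 = 8, A[1][2] + B[2][0] = -4 + 9 = 5) = 4 (attained at k = 0)
  C[1][1] = min over k of (A[1][0] + B[0][1] = 1 + 9 = 10, A[1][1] + B[1][1] = 1 + 2 = 3, A[1][2] + B[2][1] = -4 + -1 = -5) = -5 (attained at k = 2)
  C[1][2] = min over k of (A[1][0] + B[0][2] = 1 + -4 = -3, A[1][1] + B[1][2] = 1 + 6 = 7, A[1][2] + B[2][2] = -4 + 1 = -3) = -3 (attained at k = 0)
  C[2][0] = min over k of (A[2][0] + B[0][0] = 9 + 3 = 12, A[2][1] + B[1][0] = 4 + 7 = 11, A[2][2] + B[2][0] = -4 + 9 = 5) = 5 (attained at k = 2)
  C[2][1] = min over k of (A[2][0] + B[0][1] = 9 + 9 = 18, A[2][1] + B[1][1] = 4 + 2 = 6, A[2][2] + B[2][1] = -4 + -1 = -5) = -5 (attained at k = 2)
  C[2][2] = min over k of (A[2][0] + B[0][2] = 9 + -4 = 5, A[2][1] + B[1][2] = 4 + 6 = 10, A[2][2] + B[2][2] = -4 + 1 = -3) = -3 (attained at k = 2)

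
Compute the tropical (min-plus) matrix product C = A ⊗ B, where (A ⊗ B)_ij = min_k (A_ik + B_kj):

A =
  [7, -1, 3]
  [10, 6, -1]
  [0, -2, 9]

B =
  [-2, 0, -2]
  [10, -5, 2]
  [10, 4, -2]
A ⊗ B =
  [5, -6, 1]
  [8, 1, -3]
  [-2, -7, -2]

Apply the min-plus product entry-by-entry:
  C[0][0] = min over k of (A[0][0] + B[0][0] = 7 + -2 = 5, A[0][1] + B[1][0] = -1 + 10 = 9, A[0][2] + B[2][0] = 3 + 10 = 13) = 5 (attained at k = 0)
  C[0][1] = min over k of (A[0][0] + B[0][1] = 7 + 0 = 7, A[0][1] + B[1][1] = -1 + -5 = -6, A[0][2] + B[2][1] = 3 + 4 = 7) = -6 (attained at k = 1)
  C[0][2] = min over k of (A[0][0] + B[0][2] = 7 + -2 = 5, A[0][1] + B[1][2] = -1 + 2 = 1, A[0][2] + B[2][2] = 3 + -2 = 1) = 1 (attained at k = 1)
  C[1][0] = min over k of (A[1][0] + B[0][0] = 10 + -2 = 8, A[1][1] + B[1][0] = 6 + 10 = 16, A[1][2] + B[2][0] = -1 + 10 = 9) = 8 (attained at k = 0)
  C[1][1] = min over k of (A[1][0] + B[0][1] = 10 + 0 = 10, A[1][1] + B[1][1] = 6 + -5 = 1, A[1][2] + B[2][1] = -1 + 4 = 3) = 1 (attained at k = 1)
  C[1][2] = min over k of (A[1][0] + B[0][2] = 10 + -2 = 8, A[1][1] + B[1][2] = 6 + 2 = 8, A[1][2] + B[2][2] = -1 + -2 = -3) = -3 (attained at k = 2)
  C[2][0] = min over k of (A[2][0] + B[0][0] = 0 + -2 = -2, A[2][1] + B[1][0] = -2 + 10 = 8, A[2][2] + B[2][0] = 9 + 10 = 19) = -2 (attained at k = 0)
  C[2][1] = min over k of (A[2][0] + B[0][1] = 0 + 0 = 0, A[2][1] + B[1][1] = -2 + -5 = -7, A[2][2] + B[2][1] = 9 + 4 = 13) = -7 (attained at k = 1)
  C[2][2] = min over k of (A[2][0] + B[0][2] = 0 + -2 = -2, A[2][1] + B[1][2] = -2 + 2 = 0, A[2][2] + B[2][2] = 9 + -2 = 7) = -2 (attained at k = 0)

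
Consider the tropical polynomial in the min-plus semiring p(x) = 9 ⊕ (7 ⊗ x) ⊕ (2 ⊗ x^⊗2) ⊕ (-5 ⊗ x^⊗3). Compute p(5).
p(5) = 9

A tropical monomial a ⊗ x^⊗i evaluates to a + i · x. Evaluating each term at x = 5:
  Term 0 contributes 9 + 0 · 5 = 9
  Term 1 contributes 7 + 1 · 5 = 12
  Term 2 contributes 2 + 2 · 5 = 12
  Term 3 contributes -5 + 3 · 5 = 10
p(5) = ⊕ of these = min[9, 12, 12, 10] = 9.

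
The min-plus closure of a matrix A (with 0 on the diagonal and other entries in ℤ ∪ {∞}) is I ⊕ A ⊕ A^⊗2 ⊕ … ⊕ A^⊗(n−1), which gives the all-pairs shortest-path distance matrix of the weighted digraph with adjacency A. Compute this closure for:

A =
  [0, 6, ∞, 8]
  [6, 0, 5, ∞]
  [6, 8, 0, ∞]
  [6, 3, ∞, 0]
Closure =
  [0, 6, 11, 8]
  [6, 0, 5, 14]
  [6, 8, 0, 14]
  [6, 3, 8, 0]

This is the Floyd-Warshall all-pairs shortest-path computation. For each intermediate vertex k = 0, 1, …, 3, update dist[i][j] ← min(dist[i][j], dist[i][k] + dist[k][j]). The final matrix gives, for each (i, j), the minimum total weight of any directed path from i to j (possibly empty when i = j).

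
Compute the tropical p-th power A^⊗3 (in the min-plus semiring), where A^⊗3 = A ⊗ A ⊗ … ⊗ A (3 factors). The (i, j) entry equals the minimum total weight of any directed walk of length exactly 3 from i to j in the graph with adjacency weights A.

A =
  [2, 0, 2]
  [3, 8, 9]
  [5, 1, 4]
A^⊗3 =
  [5, 3, 5]
  [6, 5, 7]
  [6, 4, 6]

Each entry (A^⊗3)_ij equals the minimum over all length-3 walks i = v_0 → v_1 → … → v_3 = j of Σ_t A[v_t][v_{t+1}]. For example, for (i, j) = (0, 2) we minimise over 9 possible intermediate vertex sequences; the minimum is 5, attained along the walk 0 → 1 → 0 → 2.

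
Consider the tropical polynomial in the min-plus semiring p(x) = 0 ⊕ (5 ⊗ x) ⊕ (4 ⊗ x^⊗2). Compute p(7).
p(7) = 0

A tropical monomial a ⊗ x^⊗i evaluates to a + i · x. Evaluating each term at x = 7:
  Term 0 contributes 0 + 0 · 7 = 0
  Term 1 contributes 5 + 1 · 7 = 12
  Term 2 contributes 4 + 2 · 7 = 18
p(7) = ⊕ of these = min[0, 12, 18] = 0.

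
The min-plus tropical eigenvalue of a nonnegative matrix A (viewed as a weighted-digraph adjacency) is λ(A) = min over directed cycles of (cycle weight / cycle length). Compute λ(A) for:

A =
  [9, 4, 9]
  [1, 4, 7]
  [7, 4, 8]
λ(A) = 5/2

Enumerate directed cycles and compute their means (weight / length). Sample:
  cycle 0 → 0: weight = 9, length = 1, mean = 9/1 ≈ 9.000
  cycle 1 → 1: weight = 4, length = 1, mean = 4/1 ≈ 4.000
  cycle 2 → 2: weight = 8, length = 1, mean = 8/1 ≈ 8.000
  cycle 0 → 1 → 0: weight = 5, length = 2, mean = 5/2 ≈ 2.500
  cycle 0 → 2 → 0: weight = 16, length = 2, mean = 16/2 ≈ 8.000
  cycle 1 → 0 → 1: weight = 5, length = 2, mean = 5/2 ≈ 2.500
Minimum mean = 2.500, attained e.g. along the cycle 0 → 1 → 0 with weight 5 and length 2. So λ(A) = 5/2 = 5/2.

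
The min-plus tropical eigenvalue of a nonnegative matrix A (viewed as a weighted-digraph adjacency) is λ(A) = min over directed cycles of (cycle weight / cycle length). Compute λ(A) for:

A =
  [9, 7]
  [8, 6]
λ(A) = 6

Enumerate directed cycles and compute their means (weight / length). Sample:
  cycle 0 → 0: weight = 9, length = 1, mean = 9/1 ≈ 9.000
  cycle 1 → 1: weight = 6, length = 1, mean = 6/1 ≈ 6.000
  cycle 0 → 1 → 0: weight = 15, length = 2, mean = 15/2 ≈ 7.500
  cycle 1 → 0 → 1: weight = 15, length = 2, mean = 15/2 ≈ 7.500
Minimum mean = 6.000, attained e.g. along the cycle 1 → 1 with weight 6 and length 1. So λ(A) = 6/1 = 6.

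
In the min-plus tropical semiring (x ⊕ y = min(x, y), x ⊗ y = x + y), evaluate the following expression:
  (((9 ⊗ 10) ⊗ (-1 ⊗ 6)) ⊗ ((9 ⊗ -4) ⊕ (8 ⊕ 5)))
(((9 ⊗ 10) ⊗ (-1 ⊗ 6)) ⊗ ((9 ⊗ -4) ⊕ (8 ⊕ 5))) = 29

Expand innermost to outermost. Recall ⊕ takes the minimum of its arguments and ⊗ takes their sum. Working out the expression (((9 ⊗ 10) ⊗ (-1 ⊗ 6)) ⊗ ((9 ⊗ -4) ⊕ (8 ⊕ 5))) gives 29.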